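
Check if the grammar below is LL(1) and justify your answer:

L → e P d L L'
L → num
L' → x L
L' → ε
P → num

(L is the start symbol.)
A grammar is LL(1) if for each non-terminal N with multiple productions, the predict sets of those productions are pairwise disjoint, where PREDICT(N → α) = (FIRST(α) \ {ε}) ∪ (FOLLOW(N) if α ⇒* ε).

Relevant sets:
  FOLLOW(L') = { $, 'x' }

For L:
  PREDICT(L → e P d L L') = { 'e' }
  PREDICT(L → num) = { 'num' }
For L':
  PREDICT(L' → x L) = { 'x' }
  PREDICT(L' → ε) = { $, 'x' }
P has a single production, so nothing to check there.

Conflict found: Predict set conflict for L': { 'x' }
The grammar is NOT LL(1).

Answer: No. Predict set conflict for L': { 'x' }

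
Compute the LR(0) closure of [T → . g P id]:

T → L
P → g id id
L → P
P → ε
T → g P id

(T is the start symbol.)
{ [T → . g P id] }

To compute CLOSURE, for each item [A → α.Bβ] where B is a non-terminal, add [B → .γ] for all productions B → γ; repeat for the newly added items until nothing changes.

Start with: [T → . g P id]
The dot precedes the terminal g, so nothing is added.

CLOSURE = { [T → . g P id] }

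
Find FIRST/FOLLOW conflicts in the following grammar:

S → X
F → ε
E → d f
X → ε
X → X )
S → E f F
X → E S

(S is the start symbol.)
Yes. X → X ')' with FOLLOW(X) on { ')' }

A FIRST/FOLLOW conflict occurs when a non-terminal N has a nullable alternative N → β (β ⇒* ε) and another alternative N → α with FIRST(α) ∩ FOLLOW(N) ≠ ∅: on such a lookahead the parser cannot decide between expanding α and letting N vanish via β.

Nullable non-terminals: F, S, X.
FIRST sets used below: FIRST(X) = { ')', 'd', ε }, FIRST(E) = { 'd' }
F has a nullable alternative but only one production, so nothing to check.

S: nullable alternative(s) S → X; FOLLOW(S) = { $, ')' }
  S → X: FIRST \ {ε} = { ')', 'd' } — this is the only nullable alternative, skip
  S → E f F: FIRST \ {ε} = { 'd' } — disjoint from FOLLOW(S)

X: nullable alternative(s) X → ε; FOLLOW(X) = { $, ')' }
  X → ε: FIRST \ {ε} = { } — this is the only nullable alternative, skip
  X → X ): FIRST \ {ε} = { ')', 'd' } — overlaps FOLLOW(X) on { ')' }: CONFLICT
  X → E S: FIRST \ {ε} = { 'd' } — disjoint from FOLLOW(X)

E has no nullable alternative, so no FIRST/FOLLOW check is needed there.

So the grammar has 1 FIRST/FOLLOW conflict (marked CONFLICT above).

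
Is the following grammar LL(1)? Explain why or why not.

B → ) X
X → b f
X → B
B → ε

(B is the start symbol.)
Relevant sets:
  FIRST(B) = { ')', ε }
  FOLLOW(B) = { $ }
  FOLLOW(X) = { $ }

For B:
  PREDICT(B → ')' X) = { ')' }
  PREDICT(B → ε) = { $ }
For X:
  PREDICT(X → b f) = { 'b' }
  PREDICT(X → B) = { $, ')' }

All predict sets are disjoint. The grammar IS LL(1).

Answer: Yes, the grammar is LL(1).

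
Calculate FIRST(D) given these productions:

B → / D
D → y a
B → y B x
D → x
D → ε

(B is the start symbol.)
To compute FIRST(D), examine every production with D on the left-hand side, reading each right-hand side left to right until a non-nullable symbol is reached.

From D → y a:
  - y is a terminal: add 'y' and stop
From D → x:
  - x is a terminal: add 'x' and stop
From D → ε:
  - ε-production, so ε ∈ FIRST(D)

Collecting: FIRST(D) = { 'x', 'y', ε }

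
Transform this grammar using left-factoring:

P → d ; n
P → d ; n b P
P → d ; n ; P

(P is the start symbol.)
P → d ; n P'
P' → ε
P' → b P
P' → ; P

Left-factoring transforms A → αβ₁ | αβ₂ into A → αA' and A' → β₁ | β₂
(α is the longest common prefix among the alternatives). Repeat until
no nonterminal has two alternatives with a common prefix.

Round 1: P has alternatives sharing prefix 'd ; n'. Introduce P': P → d ; n P'
  Add: P' → ε
  Add: P' → b P
  Add: P' → ; P

No remaining common prefixes — done.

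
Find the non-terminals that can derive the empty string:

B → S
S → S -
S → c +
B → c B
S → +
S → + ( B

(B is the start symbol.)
None

There are no ε-productions, so no non-terminal can derive ε.
No non-terminals are nullable.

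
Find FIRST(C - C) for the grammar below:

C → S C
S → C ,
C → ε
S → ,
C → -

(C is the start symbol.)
FIRST sets of the non-terminals involved (from the grammar, by fixed-point iteration):
  FIRST(C) = { ',', '-', ε }

To compute FIRST(C - C), process the symbols left to right:
Symbol C is a non-terminal. Add FIRST(C) \ {ε} = { ',', '-' }
C is nullable (ε ∈ FIRST(C)), continue to the next symbol.
Symbol - is a terminal. Add '-' and stop.
FIRST(C - C) = { ',', '-' }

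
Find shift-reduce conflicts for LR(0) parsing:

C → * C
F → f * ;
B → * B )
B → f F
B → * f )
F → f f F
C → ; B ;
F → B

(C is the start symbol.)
Augment with C' → C and build the canonical LR(0) collection (I0 = CLOSURE({[C' → . C]}), then GOTO on every symbol after a dot until no new states appear). It has 20 states:
  I0: { [C → . * C], [C → . ; B ;], [C' → . C] }  — shift
  I1: { [C → * . C], [C → . * C], [C → . ; B ;] }  — shift
  I2: { [B → . * B )], [B → . * f )], [B → . f F], [C → ; . B ;] }  — shift
  I3: { [C' → C .] }  — accept
  I4: { [B → * . B )], [B → * . f )], [B → . * B )], [B → . * f )], [B → . f F] }  — shift
  I5: { [C → ; B . ;] }  — shift
  I6: { [B → . * B )], [B → . * f )], [B → . f F], [B → f . F], [F → . B], [F → . f * ;], [F → . f f F] }  — shift
  I7: { [F → B .] }  — reduce
  I8: { [B → f F .] }  — reduce
  I9: { [B → . * B )], [B → . * f )], [B → . f F], [B → f . F], [F → . B], [F → . f * ;], [F → . f f F], [F → f . * ;], [F → f . f F] }  — shift
  I10: { [B → * . B )], [B → * . f )], [B → . * B )], [B → . * f )], [B → . f F], [F → f * . ;] }  — shift
  I11: { [B → . * B )], [B → . * f )], [B → . f F], [B → f . F], [F → . B], [F → . f * ;], [F → . f f F], [F → f . * ;], [F → f . f F], [F → f f . F] }  — shift
  I12: { [B → f F .], [F → f f F .] }  — 2 reduces
  I13: { [F → f * ; .] }  — reduce
  I14: { [B → * B . )] }  — shift
  I15: { [B → * f . )], [B → . * B )], [B → . * f )], [B → . f F], [B → f . F], [F → . B], [F → . f * ;], [F → . f f F] }  — shift
  I16: { [B → * f ) .] }  — reduce
  I17: { [B → * B ) .] }  — reduce
  I18: { [C → ; B ; .] }  — reduce
  I19: { [C → * C .] }  — reduce

No state contains both a complete item and a shift item.

Answer: No shift-reduce conflicts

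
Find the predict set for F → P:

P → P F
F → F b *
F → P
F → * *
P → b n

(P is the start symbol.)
PREDICT(F → P) = (FIRST(RHS) \ {ε}) ∪ (FOLLOW(F) if ε ∈ FIRST(RHS), i.e. RHS ⇒* ε)
FIRST(P) = { 'b' }
FIRST(P) = { 'b' }
ε ∉ FIRST(P), so FOLLOW(F) is not added.
PREDICT(F → P) = { 'b' }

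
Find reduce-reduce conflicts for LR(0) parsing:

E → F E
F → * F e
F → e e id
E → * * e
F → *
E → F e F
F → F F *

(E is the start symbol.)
Augment with E' → E and build the canonical LR(0) collection (I0 = CLOSURE({[E' → . E]}), then GOTO on every symbol after a dot until no new states appear). It has 20 states:
  I0: { [E → . * * e], [E → . F E], [E → . F e F], [E' → . E], [F → . * F e], [F → . *], [F → . F F *], [F → . e e id] }  — shift
  I1: { [E → * . * e], [F → * . F e], [F → * .], [F → . * F e], [F → . *], [F → . F F *], [F → . e e id] }  — shift, reduce
  I2: { [E' → E .] }  — accept
  I3: { [E → . * * e], [E → . F E], [E → . F e F], [E → F . E], [E → F . e F], [F → . * F e], [F → . *], [F → . F F *], [F → . e e id], [F → F . F *] }  — shift
  I4: { [F → e . e id] }  — shift
  I5: { [F → e e . id] }  — shift
  I6: { [F → e e id .] }  — reduce
  I7: { [E → F E .] }  — reduce
  I8: { [E → . * * e], [E → . F E], [E → . F e F], [E → F . E], [E → F . e F], [F → . * F e], [F → . *], [F → . F F *], [F → . e e id], [F → F . F *], [F → F F . *] }  — shift
  I9: { [E → F e . F], [F → . * F e], [F → . *], [F → . F F *], [F → . e e id], [F → e . e id] }  — shift
  I10: { [F → * . F e], [F → * .], [F → . * F e], [F → . *], [F → . F F *], [F → . e e id] }  — shift, reduce
  I11: { [E → F e F .], [F → . * F e], [F → . *], [F → . F F *], [F → . e e id], [F → F . F *] }  — shift, reduce
  I12: { [F → e . e id], [F → e e . id] }  — shift
  I13: { [F → . * F e], [F → . *], [F → . F F *], [F → . e e id], [F → F . F *], [F → F F . *] }  — shift
  I14: { [F → * . F e], [F → * .], [F → . * F e], [F → . *], [F → . F F *], [F → . e e id], [F → F F * .] }  — shift, 2 reduces
  I15: { [F → * F . e], [F → . * F e], [F → . *], [F → . F F *], [F → . e e id], [F → F . F *] }  — shift
  I16: { [F → * F e .], [F → e . e id] }  — shift, reduce
  I17: { [E → * . * e], [F → * . F e], [F → * .], [F → . * F e], [F → . *], [F → . F F *], [F → . e e id], [F → F F * .] }  — shift, 2 reduces
  I18: { [E → * * . e], [F → * . F e], [F → * .], [F → . * F e], [F → . *], [F → . F F *], [F → . e e id] }  — shift, reduce
  I19: { [E → * * e .], [F → e . e id] }  — shift, reduce

I14 contains complete items [F → * .], [F → F F * .] — reduce-reduce conflict.
I17 contains complete items [F → * .], [F → F F * .] — reduce-reduce conflict.

Answer: Yes — I14: [F → * .] vs [F → F F * .]; I17: [F → * .] vs [F → F F * .]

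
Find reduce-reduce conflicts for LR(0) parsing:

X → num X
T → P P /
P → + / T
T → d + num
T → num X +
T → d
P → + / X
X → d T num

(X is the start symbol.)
Augment with X' → X and build the canonical LR(0) collection (I0 = CLOSURE({[X' → . X]}), then GOTO on every symbol after a dot until no new states appear). It has 24 states:
  I0: { [X → . d T num], [X → . num X], [X' → . X] }  — shift
  I1: { [X' → X .] }  — accept
  I2: { [P → . + / T], [P → . + / X], [T → . P P /], [T → . d + num], [T → . d], [T → . num X +], [X → d . T num] }  — shift
  I3: { [X → . d T num], [X → . num X], [X → num . X] }  — shift
  I4: { [X → num X .] }  — reduce
  I5: { [P → + . / T], [P → + . / X] }  — shift
  I6: { [P → . + / T], [P → . + / X], [T → P . P /] }  — shift
  I7: { [X → d T . num] }  — shift
  I8: { [T → d . + num], [T → d .] }  — shift, reduce
  I9: { [T → num . X +], [X → . d T num], [X → . num X] }  — shift
  I10: { [T → num X . +] }  — shift
  I11: { [T → num X + .] }  — reduce
  I12: { [T → d + . num] }  — shift
  I13: { [T → d + num .] }  — reduce
  I14: { [X → d T num .] }  — reduce
  I15: { [T → P P . /] }  — shift
  I16: { [T → P P / .] }  — reduce
  I17: { [P → + / . T], [P → + / . X], [P → . + / T], [P → . + / X], [T → . P P /], [T → . d + num], [T → . d], [T → . num X +], [X → . d T num], [X → . num X] }  — shift
  I18: { [P → + / T .] }  — reduce
  I19: { [P → + / X .] }  — reduce
  I20: { [P → . + / T], [P → . + / X], [T → . P P /], [T → . d + num], [T → . d], [T → . num X +], [T → d . + num], [T → d .], [X → d . T num] }  — shift, reduce
  I21: { [T → num . X +], [X → . d T num], [X → . num X], [X → num . X] }  — shift
  I22: { [T → num X . +], [X → num X .] }  — shift, reduce
  I23: { [P → + . / T], [P → + . / X], [T → d + . num] }  — shift

No state contains more than one complete item.

Answer: No reduce-reduce conflicts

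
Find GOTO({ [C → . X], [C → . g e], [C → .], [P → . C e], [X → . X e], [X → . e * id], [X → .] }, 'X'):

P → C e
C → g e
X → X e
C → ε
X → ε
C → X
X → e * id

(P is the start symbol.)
GOTO(I, 'X') = CLOSURE({ [A → αX.β] : [A → α.Xβ] ∈ I, X = 'X' })

Items with dot before 'X', with the dot advanced:
  [C → . X] → [C → X .]
  [X → . X e] → [X → X . e]
Closure adds nothing (no advanced item has the dot before a non-terminal).

GOTO = { [C → X .], [X → X . e] }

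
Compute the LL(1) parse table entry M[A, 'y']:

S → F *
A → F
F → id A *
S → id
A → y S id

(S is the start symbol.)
A → y S id

To find M[A, 'y'], we find productions for A where 'y' is in the predict set (PREDICT(N → α) = (FIRST(α) \ {ε}) ∪ (FOLLOW(N) if α ⇒* ε)).

Relevant sets:
  FIRST(F) = { 'id' }

A → F: PREDICT = { 'id' }
A → y S id: PREDICT = { 'y' }
  'y' is in predict set, so this production goes in M[A, 'y']

M[A, 'y'] = A → y S id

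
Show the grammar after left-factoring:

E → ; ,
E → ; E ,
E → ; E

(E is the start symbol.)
E → ; E'
E' → ,
E' → E E''
E'' → ,
E'' → ε

Left-factoring transforms A → αβ₁ | αβ₂ into A → αA' and A' → β₁ | β₂
(α is the longest common prefix among the alternatives). Repeat until
no nonterminal has two alternatives with a common prefix.

Round 1: E has alternatives sharing prefix ';'. Introduce E': E → ; E'
  Add: E' → ,
  Add: E' → E ,
  Add: E' → E

Round 2: E' has alternatives sharing prefix 'E'. Introduce E'': E' → E E''
  Add: E'' → ,
  Add: E'' → ε

No remaining common prefixes — done.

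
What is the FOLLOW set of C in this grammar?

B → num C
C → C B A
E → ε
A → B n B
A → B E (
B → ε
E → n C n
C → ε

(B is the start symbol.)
{ $, '(', 'n', 'num' }

To compute FOLLOW(C), find every occurrence of C on a right-hand side N → α C β: add FIRST(β) \ {ε}, and if β is empty or nullable also add FOLLOW(N). Iterate to a fixed point.

In B → num C: C is at the end, add FOLLOW(B)
In C → C B A: C is followed by B A, add FIRST(B A) \ {ε} = { '(', 'n', 'num' }
In E → n C n: C is followed by n, add FIRST(n) \ {ε} = { 'n' }

The FOLLOW sets referred to above (computed the same way, to a fixed point):
  FOLLOW(B) = { $, '(', 'n', 'num' }

Taking the union: FOLLOW(C) = { $, '(', 'n', 'num' }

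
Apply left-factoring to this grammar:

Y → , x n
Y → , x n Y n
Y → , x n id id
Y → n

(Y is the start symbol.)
Y → , x n Y'
Y' → ε
Y' → Y n
Y' → id id
Y → n

Left-factoring transforms A → αβ₁ | αβ₂ into A → αA' and A' → β₁ | β₂
(α is the longest common prefix among the alternatives). Repeat until
no nonterminal has two alternatives with a common prefix.

Round 1: Y has alternatives sharing prefix ', x n'. Introduce Y': Y → , x n Y'
  Add: Y' → ε
  Add: Y' → Y n
  Add: Y' → id id

No remaining common prefixes — done.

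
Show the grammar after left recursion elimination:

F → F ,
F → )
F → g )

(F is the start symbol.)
F is directly left-recursive. The standard transformation for
  A → A α₁ | ... | A α_m | β₁ | ... | β_n
is
  A  → β₁ A' | ... | β_n A'
  A' → α₁ A' | ... | α_m A' | ε

F → ) becomes F → ) F'
F → g ) becomes F → g ) F'
F → F , becomes F' → , F'
Add F' → ε

Resulting grammar:
F → ) F'
F → g ) F'
F' → , F'
F' → ε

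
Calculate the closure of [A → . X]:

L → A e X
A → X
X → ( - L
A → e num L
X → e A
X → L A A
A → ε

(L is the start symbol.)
To compute CLOSURE, for each item [A → α.Bβ] where B is a non-terminal, add [B → .γ] for all productions B → γ; repeat for the newly added items until nothing changes.

Start with: [A → . X]
  [A → . X] has the dot before X: add [X → . ( - L], [X → . e A], [X → . L A A]
  [X → . L A A] has the dot before L: add [L → . A e X]
  [L → . A e X] has the dot before A: add [A → . e num L], [A → .]
No further items can be added.

CLOSURE = { [A → . X], [A → . e num L], [A → .], [L → . A e X], [X → . ( - L], [X → . L A A], [X → . e A] }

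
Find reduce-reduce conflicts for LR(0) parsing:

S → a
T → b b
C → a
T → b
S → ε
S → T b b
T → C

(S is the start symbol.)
Yes — I4: [C → a .] vs [S → a .]

Augment with S' → S and build the canonical LR(0) collection (I0 = CLOSURE({[S' → . S]}), then GOTO on every symbol after a dot until no new states appear). It has 9 states:
  I0: { [C → . a], [S → . T b b], [S → . a], [S → .], [S' → . S], [T → . C], [T → . b b], [T → . b] }  — shift, reduce
  I1: { [T → C .] }  — reduce
  I2: { [S' → S .] }  — accept
  I3: { [S → T . b b] }  — shift
  I4: { [C → a .], [S → a .] }  — 2 reduces
  I5: { [T → b . b], [T → b .] }  — shift, reduce
  I6: { [T → b b .] }  — reduce
  I7: { [S → T b . b] }  — shift
  I8: { [S → T b b .] }  — reduce

I4 contains complete items [C → a .], [S → a .] — reduce-reduce conflict.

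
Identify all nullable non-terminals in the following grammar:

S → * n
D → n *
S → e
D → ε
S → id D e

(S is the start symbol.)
A non-terminal is nullable if it can derive ε (the empty string): either it has an ε-production, or it has a production whose right-hand side consists entirely of nullable non-terminals.

ε-productions: D → ε
So D is immediately nullable.
No further non-terminal can be added: every production for the remaining non-terminals contains a terminal or a non-nullable non-terminal.
Nullable = { 'D' }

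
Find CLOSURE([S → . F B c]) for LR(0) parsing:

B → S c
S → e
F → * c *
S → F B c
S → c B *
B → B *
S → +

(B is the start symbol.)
{ [F → . * c *], [S → . F B c] }

To compute CLOSURE, for each item [A → α.Bβ] where B is a non-terminal, add [B → .γ] for all productions B → γ; repeat for the newly added items until nothing changes.

Start with: [S → . F B c]
  [S → . F B c] has the dot before F: add [F → . * c *]
No further items can be added.

CLOSURE = { [F → . * c *], [S → . F B c] }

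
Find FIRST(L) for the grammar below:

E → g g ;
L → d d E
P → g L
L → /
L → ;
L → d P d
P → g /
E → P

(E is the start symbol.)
{ '/', ';', 'd' }

To compute FIRST(L), examine every production with L on the left-hand side, reading each right-hand side left to right until a non-nullable symbol is reached.

From L → d d E:
  - d is a terminal: add 'd' and stop
From L → /:
  - '/' is a terminal: add '/' and stop
From L → ;:
  - ';' is a terminal: add ';' and stop
From L → d P d:
  - d is a terminal: add 'd' and stop

Collecting: FIRST(L) = { '/', ';', 'd' }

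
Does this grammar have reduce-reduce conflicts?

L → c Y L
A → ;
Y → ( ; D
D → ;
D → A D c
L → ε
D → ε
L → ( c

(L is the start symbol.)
A reduce-reduce conflict occurs when an LR(0) state has two complete items [A → α .] and [B → β .] — both call for a reduction, and with no lookahead the parser cannot choose between them.

Augment with L' → L and build the canonical LR(0) collection (I0 = CLOSURE({[L' → . L]}), then GOTO on every symbol after a dot until no new states appear). It has 14 states:
  I0: { [L → . ( c], [L → . c Y L], [L → .], [L' → . L] }  — shift, reduce
  I1: { [L → ( . c] }  — shift
  I2: { [L' → L .] }  — accept
  I3: { [L → c . Y L], [Y → . ( ; D] }  — shift
  I4: { [Y → ( . ; D] }  — shift
  I5: { [L → . ( c], [L → . c Y L], [L → .], [L → c Y . L] }  — shift, reduce
  I6: { [L → c Y L .] }  — reduce
  I7: { [A → . ;], [D → . ;], [D → . A D c], [D → .], [Y → ( ; . D] }  — shift, reduce
  I8: { [A → ; .], [D → ; .] }  — 2 reduces
  I9: { [A → . ;], [D → . ;], [D → . A D c], [D → .], [D → A . D c] }  — shift, reduce
  I10: { [Y → ( ; D .] }  — reduce
  I11: { [D → A D . c] }  — shift
  I12: { [D → A D c .] }  — reduce
  I13: { [L → ( c .] }  — reduce

I8 contains complete items [A → ; .], [D → ; .] — reduce-reduce conflict.

Answer: Yes — I8: [A → ; .] vs [D → ; .]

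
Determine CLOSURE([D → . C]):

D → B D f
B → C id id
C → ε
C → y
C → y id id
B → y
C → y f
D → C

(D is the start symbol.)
{ [C → . y f], [C → . y id id], [C → . y], [C → .], [D → . C] }

Start with: [D → . C]
  [D → . C] has the dot before C: add [C → .], [C → . y], [C → . y id id], [C → . y f]
No further items can be added.

CLOSURE = { [C → . y f], [C → . y id id], [C → . y], [C → .], [D → . C] }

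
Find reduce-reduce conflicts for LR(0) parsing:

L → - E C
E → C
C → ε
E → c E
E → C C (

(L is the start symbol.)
Yes — I3: [C → .] vs [E → C .]

A reduce-reduce conflict occurs when an LR(0) state has two complete items [A → α .] and [B → β .] — both call for a reduction, and with no lookahead the parser cannot choose between them.

Augment with L' → L and build the canonical LR(0) collection (I0 = CLOSURE({[L' → . L]}), then GOTO on every symbol after a dot until no new states appear). It has 10 states:
  I0: { [L → . - E C], [L' → . L] }  — shift
  I1: { [C → .], [E → . C C (], [E → . C], [E → . c E], [L → - . E C] }  — shift, reduce
  I2: { [L' → L .] }  — accept
  I3: { [C → .], [E → C . C (], [E → C .] }  — 2 reduces
  I4: { [C → .], [L → - E . C] }  — reduce
  I5: { [C → .], [E → . C C (], [E → . C], [E → . c E], [E → c . E] }  — shift, reduce
  I6: { [E → c E .] }  — reduce
  I7: { [L → - E C .] }  — reduce
  I8: { [E → C C . (] }  — shift
  I9: { [E → C C ( .] }  — reduce

I3 contains complete items [C → .], [E → C .] — reduce-reduce conflict.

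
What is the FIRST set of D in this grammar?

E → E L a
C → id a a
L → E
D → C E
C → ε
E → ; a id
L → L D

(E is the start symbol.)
{ ';', 'id' }

FIRST sets of the other non-terminals involved (by the same procedure, iterated to a fixed point):
  FIRST(C) = { 'id', ε }
  FIRST(E) = { ';' }

From D → C E:
  - C is a non-terminal: add FIRST(C) \ {ε} = { 'id' }
    C is nullable, so continue to the next symbol
  - E is a non-terminal: add FIRST(E) \ {ε} = { ';' }
    E is not nullable, so stop

Collecting: FIRST(D) = { ';', 'id' }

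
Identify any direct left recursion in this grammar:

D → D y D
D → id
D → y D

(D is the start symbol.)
Yes, D is left-recursive

Direct left recursion occurs when N → N α for some non-terminal N (the right-hand side begins with the left-hand side itself).

D → D y D: LEFT RECURSIVE (starts with D)
D → id: starts with id
D → y D: starts with y

The grammar has direct left recursion on: D.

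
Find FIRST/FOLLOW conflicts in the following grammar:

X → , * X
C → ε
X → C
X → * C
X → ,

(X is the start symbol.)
A FIRST/FOLLOW conflict occurs when a non-terminal N has a nullable alternative N → β (β ⇒* ε) and another alternative N → α with FIRST(α) ∩ FOLLOW(N) ≠ ∅: on such a lookahead the parser cannot decide between expanding α and letting N vanish via β.

Nullable non-terminals: C, X.
FIRST sets used below: FIRST(C) = { ε }
C has a nullable alternative but only one production, so nothing to check.

X: nullable alternative(s) X → C; FOLLOW(X) = { $ }
  X → , * X: FIRST \ {ε} = { ',' } — disjoint from FOLLOW(X)
  X → C: FIRST \ {ε} = { } — this is the only nullable alternative, skip
  X → * C: FIRST \ {ε} = { '*' } — disjoint from FOLLOW(X)
  X → ,: FIRST \ {ε} = { ',' } — disjoint from FOLLOW(X)

No FIRST/FOLLOW conflicts found.

Answer: No FIRST/FOLLOW conflicts.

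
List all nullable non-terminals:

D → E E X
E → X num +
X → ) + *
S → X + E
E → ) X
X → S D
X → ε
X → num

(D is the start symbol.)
ε-productions: X → ε
So X is immediately nullable.
No further non-terminal can be added: every production for the remaining non-terminals contains a terminal or a non-nullable non-terminal.
Nullable = { 'X' }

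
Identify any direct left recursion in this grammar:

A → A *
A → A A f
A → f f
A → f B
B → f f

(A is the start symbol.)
Yes, A is left-recursive

Direct left recursion occurs when N → N α for some non-terminal N (the right-hand side begins with the left-hand side itself).

A → A *: LEFT RECURSIVE (starts with A)
A → A A f: LEFT RECURSIVE (starts with A)
A → f f: starts with f
A → f B: starts with f
B → f f: starts with f

The grammar has direct left recursion on: A.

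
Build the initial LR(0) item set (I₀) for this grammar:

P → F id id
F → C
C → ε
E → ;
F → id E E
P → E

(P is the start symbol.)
First, augment the grammar with P' → P
I₀ = CLOSURE({ [P' → . P] }):
  [P' → . P] has the dot before P: add [P → . F id id], [P → . E]
  [P → . F id id] has the dot before F: add [F → . C], [F → . id E E]
  [P → . E] has the dot before E: add [E → . ;]
  [F → . C] has the dot before C: add [C → .]
No further items can be added.

I₀ = { [C → .], [E → . ;], [F → . C], [F → . id E E], [P → . E], [P → . F id id], [P' → . P] }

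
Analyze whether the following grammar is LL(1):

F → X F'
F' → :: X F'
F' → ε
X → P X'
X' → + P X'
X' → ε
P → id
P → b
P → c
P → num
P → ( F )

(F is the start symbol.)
Relevant sets:
  FOLLOW(F') = { $, ')' }
  FOLLOW(X') = { $, ')', '::' }

For F':
  PREDICT(F' → :: X F') = { '::' }
  PREDICT(F' → ε) = { $, ')' }
For X':
  PREDICT(X' → '+' P X') = { '+' }
  PREDICT(X' → ε) = { $, ')', '::' }
For P:
  PREDICT(P → id) = { 'id' }
  PREDICT(P → b) = { 'b' }
  PREDICT(P → c) = { 'c' }
  PREDICT(P → num) = { 'num' }
  PREDICT(P → '(' F ')') = { '(' }
F, X have a single production, so nothing to check there.

All predict sets are disjoint. The grammar IS LL(1).

Answer: Yes, the grammar is LL(1).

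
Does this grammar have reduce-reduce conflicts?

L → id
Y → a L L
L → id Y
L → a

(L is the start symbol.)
No reduce-reduce conflicts

A reduce-reduce conflict occurs when an LR(0) state has two complete items [A → α .] and [B → β .] — both call for a reduction, and with no lookahead the parser cannot choose between them.

Augment with L' → L and build the canonical LR(0) collection (I0 = CLOSURE({[L' → . L]}), then GOTO on every symbol after a dot until no new states appear). It has 8 states:
  I0: { [L → . a], [L → . id Y], [L → . id], [L' → . L] }  — shift
  I1: { [L' → L .] }  — accept
  I2: { [L → a .] }  — reduce
  I3: { [L → id . Y], [L → id .], [Y → . a L L] }  — shift, reduce
  I4: { [L → id Y .] }  — reduce
  I5: { [L → . a], [L → . id Y], [L → . id], [Y → a . L L] }  — shift
  I6: { [L → . a], [L → . id Y], [L → . id], [Y → a L . L] }  — shift
  I7: { [Y → a L L .] }  — reduce

No state contains more than one complete item.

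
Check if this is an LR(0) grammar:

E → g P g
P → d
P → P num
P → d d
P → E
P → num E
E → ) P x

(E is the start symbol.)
Augment with E' → E and build the canonical LR(0) collection (I0 = CLOSURE({[E' → . E]}), then GOTO on every symbol after a dot until no new states appear). It has 14 states:
  I0: { [E → . ) P x], [E → . g P g], [E' → . E] }  — shift
  I1: { [E → ) . P x], [E → . ) P x], [E → . g P g], [P → . E], [P → . P num], [P → . d d], [P → . d], [P → . num E] }  — shift
  I2: { [E' → E .] }  — accept
  I3: { [E → . ) P x], [E → . g P g], [E → g . P g], [P → . E], [P → . P num], [P → . d d], [P → . d], [P → . num E] }  — shift
  I4: { [P → E .] }  — reduce
  I5: { [E → g P . g], [P → P . num] }  — shift
  I6: { [P → d . d], [P → d .] }  — shift, reduce
  I7: { [E → . ) P x], [E → . g P g], [P → num . E] }  — shift
  I8: { [P → num E .] }  — reduce
  I9: { [P → d d .] }  — reduce
  I10: { [E → g P g .] }  — reduce
  I11: { [P → P num .] }  — reduce
  I12: { [E → ) P . x], [P → P . num] }  — shift
  I13: { [E → ) P x .] }  — reduce

Conflict in state I6:
  Shift-reduce conflict between [P → d .] and [P → d . d]
So the grammar is NOT LR(0).

Answer: No. Shift-reduce conflict between [P → d .] and [P → d . d]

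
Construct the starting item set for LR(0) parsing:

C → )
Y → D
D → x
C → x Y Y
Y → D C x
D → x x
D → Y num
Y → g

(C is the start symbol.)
First, augment the grammar with C' → C
I₀ = CLOSURE({ [C' → . C] }):
  [C' → . C] has the dot before C: add [C → . )], [C → . x Y Y]
No further items can be added.

I₀ = { [C → . )], [C → . x Y Y], [C' → . C] }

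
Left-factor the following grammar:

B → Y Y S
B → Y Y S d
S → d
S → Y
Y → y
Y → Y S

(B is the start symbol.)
B → Y Y S B'
B' → ε
B' → d
S → d
S → Y
Y → y
Y → Y S

Left-factoring transforms A → αβ₁ | αβ₂ into A → αA' and A' → β₁ | β₂
(α is the longest common prefix among the alternatives). Repeat until
no nonterminal has two alternatives with a common prefix.

Round 1: B has alternatives sharing prefix 'Y Y S'. Introduce B': B → Y Y S B'
  Add: B' → ε
  Add: B' → d

No remaining common prefixes — done.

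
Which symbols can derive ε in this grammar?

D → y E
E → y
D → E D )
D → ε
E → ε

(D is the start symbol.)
A non-terminal is nullable if it can derive ε (the empty string): either it has an ε-production, or it has a production whose right-hand side consists entirely of nullable non-terminals.

ε-productions: D → ε, E → ε
So D, E are immediately nullable.
Every non-terminal is now nullable.
Nullable = { 'D', 'E' }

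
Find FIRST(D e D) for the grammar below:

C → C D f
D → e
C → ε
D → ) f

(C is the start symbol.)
FIRST sets of the non-terminals involved (from the grammar, by fixed-point iteration):
  FIRST(D) = { ')', 'e' }

To compute FIRST(D e D), process the symbols left to right:
Symbol D is a non-terminal. Add FIRST(D) \ {ε} = { ')', 'e' }
D is not nullable (ε ∉ FIRST(D)), so stop here.
FIRST(D e D) = { ')', 'e' }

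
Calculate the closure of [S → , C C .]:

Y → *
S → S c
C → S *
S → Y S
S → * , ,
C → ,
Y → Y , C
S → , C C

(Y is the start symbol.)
{ [S → , C C .] }

Start with: [S → , C C .]
The dot is at the end, so nothing is added.

CLOSURE = { [S → , C C .] }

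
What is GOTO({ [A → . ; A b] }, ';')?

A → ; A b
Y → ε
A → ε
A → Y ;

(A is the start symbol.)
GOTO(I, ';') = CLOSURE({ [A → αX.β] : [A → α.Xβ] ∈ I, X = ';' })

Items with dot before ';', with the dot advanced:
  [A → . ; A b] → [A → ; . A b]
Closure of the advanced items:
  [A → ; . A b] has the dot before A: add [A → . ; A b], [A → .], [A → . Y ;]
  [A → . Y ;] has the dot before Y: add [Y → .]

GOTO = { [A → . ; A b], [A → . Y ;], [A → .], [A → ; . A b], [Y → .] }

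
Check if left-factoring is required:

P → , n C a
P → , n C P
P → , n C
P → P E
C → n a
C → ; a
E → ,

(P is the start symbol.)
Left-factoring is needed when two productions for the same non-terminal
share a common prefix on the right-hand side.

Productions for P:
  P → , n C a
  P → , n C P
  P → , n C
  P → P E
Productions for C:
  C → n a
  C → ; a

Found common prefix ', n C' in productions for P

Answer: Yes, P has productions with common prefix ', n C'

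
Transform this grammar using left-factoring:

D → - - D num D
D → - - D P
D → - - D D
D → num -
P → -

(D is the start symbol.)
D → - - D D'
D' → num D
D' → P
D' → D
D → num -
P → -

Left-factoring transforms A → αβ₁ | αβ₂ into A → αA' and A' → β₁ | β₂
(α is the longest common prefix among the alternatives). Repeat until
no nonterminal has two alternatives with a common prefix.

Round 1: D has alternatives sharing prefix '- - D'. Introduce D': D → - - D D'
  Add: D' → num D
  Add: D' → P
  Add: D' → D

No remaining common prefixes — done.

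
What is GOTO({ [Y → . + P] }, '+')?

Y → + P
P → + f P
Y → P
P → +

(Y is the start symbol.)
GOTO(I, '+') = CLOSURE({ [A → αX.β] : [A → α.Xβ] ∈ I, X = '+' })

Items with dot before '+', with the dot advanced:
  [Y → . + P] → [Y → + . P]
Closure of the advanced items:
  [Y → + . P] has the dot before P: add [P → . + f P], [P → . +]

GOTO = { [P → . + f P], [P → . +], [Y → + . P] }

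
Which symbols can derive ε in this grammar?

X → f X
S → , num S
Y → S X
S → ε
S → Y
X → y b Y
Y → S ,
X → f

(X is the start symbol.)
{ 'S' }

ε-productions: S → ε
So S is immediately nullable.
No further non-terminal can be added: every production for the remaining non-terminals contains a terminal or a non-nullable non-terminal.
Nullable = { 'S' }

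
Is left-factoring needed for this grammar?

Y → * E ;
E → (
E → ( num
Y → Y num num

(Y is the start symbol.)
Yes, E has productions with common prefix '('

Left-factoring is needed when two productions for the same non-terminal
share a common prefix on the right-hand side.

Productions for Y:
  Y → * E ;
  Y → Y num num
Productions for E:
  E → (
  E → ( num

Found common prefix '(' in productions for E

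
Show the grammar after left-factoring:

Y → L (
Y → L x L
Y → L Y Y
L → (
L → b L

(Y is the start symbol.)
Y → L Y'
Y' → (
Y' → x L
Y' → Y Y
L → (
L → b L

Left-factoring transforms A → αβ₁ | αβ₂ into A → αA' and A' → β₁ | β₂
(α is the longest common prefix among the alternatives). Repeat until
no nonterminal has two alternatives with a common prefix.

Round 1: Y has alternatives sharing prefix 'L'. Introduce Y': Y → L Y'
  Add: Y' → (
  Add: Y' → x L
  Add: Y' → Y Y

No remaining common prefixes — done.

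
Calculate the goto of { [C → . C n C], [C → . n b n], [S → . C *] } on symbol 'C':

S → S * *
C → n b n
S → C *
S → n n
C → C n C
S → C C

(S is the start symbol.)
GOTO(I, 'C') = CLOSURE({ [A → αX.β] : [A → α.Xβ] ∈ I, X = 'C' })

Items with dot before 'C', with the dot advanced:
  [C → . C n C] → [C → C . n C]
  [S → . C *] → [S → C . *]
Closure adds nothing (no advanced item has the dot before a non-terminal).

GOTO = { [C → C . n C], [S → C . *] }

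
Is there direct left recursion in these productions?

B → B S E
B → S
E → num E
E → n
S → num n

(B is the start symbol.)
B → B S E: LEFT RECURSIVE (starts with B)
B → S: starts with S
E → num E: starts with num
E → n: starts with n
S → num n: starts with num

The grammar has direct left recursion on: B.

Answer: Yes, B is left-recursive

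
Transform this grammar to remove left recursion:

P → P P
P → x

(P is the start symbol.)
P → x P'
P' → P P'
P' → ε

P is directly left-recursive. The standard transformation for
  A → A α₁ | ... | A α_m | β₁ | ... | β_n
is
  A  → β₁ A' | ... | β_n A'
  A' → α₁ A' | ... | α_m A' | ε

P → x becomes P → x P'
P → P P becomes P' → P P'
Add P' → ε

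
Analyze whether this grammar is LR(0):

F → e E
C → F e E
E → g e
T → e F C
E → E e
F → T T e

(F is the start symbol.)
A grammar is LR(0) if no state in the canonical LR(0) collection has:
  - both a shift item (dot before a terminal) and a complete item (shift-reduce conflict), or
  - two or more complete items (reduce-reduce conflict; the accept item [F' → F .] counts as a complete item here).

Augment with F' → F and build the canonical LR(0) collection (I0 = CLOSURE({[F' → . F]}), then GOTO on every symbol after a dot until no new states appear). It has 16 states:
  I0: { [F → . T T e], [F → . e E], [F' → . F], [T → . e F C] }  — shift
  I1: { [F' → F .] }  — accept
  I2: { [F → T . T e], [T → . e F C] }  — shift
  I3: { [E → . E e], [E → . g e], [F → . T T e], [F → . e E], [F → e . E], [T → . e F C], [T → e . F C] }  — shift
  I4: { [E → E . e], [F → e E .] }  — shift, reduce
  I5: { [C → . F e E], [F → . T T e], [F → . e E], [T → . e F C], [T → e F . C] }  — shift
  I6: { [E → g . e] }  — shift
  I7: { [E → g e .] }  — reduce
  I8: { [T → e F C .] }  — reduce
  I9: { [C → F . e E] }  — shift
  I10: { [C → F e . E], [E → . E e], [E → . g e] }  — shift
  I11: { [C → F e E .], [E → E . e] }  — shift, reduce
  I12: { [E → E e .] }  — reduce
  I13: { [F → T T . e] }  — shift
  I14: { [F → . T T e], [F → . e E], [T → . e F C], [T → e . F C] }  — shift
  I15: { [F → T T e .] }  — reduce

Conflict in state I4:
  Shift-reduce conflict between [F → e E .] and [E → E . e]
So the grammar is NOT LR(0).

Answer: No. Shift-reduce conflict between [F → e E .] and [E → E . e]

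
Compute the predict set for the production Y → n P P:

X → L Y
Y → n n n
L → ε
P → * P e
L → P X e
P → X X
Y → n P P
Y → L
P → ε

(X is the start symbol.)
{ 'n' }

PREDICT(Y → n P P) = (FIRST(RHS) \ {ε}) ∪ (FOLLOW(Y) if ε ∈ FIRST(RHS), i.e. RHS ⇒* ε)
FIRST(n P P) = { 'n' }
ε ∉ FIRST(n P P), so FOLLOW(Y) is not added.
PREDICT(Y → n P P) = { 'n' }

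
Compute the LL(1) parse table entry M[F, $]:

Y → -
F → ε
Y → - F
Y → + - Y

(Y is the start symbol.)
F → ε

To find M[F, $], we find productions for F where $ is in the predict set (PREDICT(N → α) = (FIRST(α) \ {ε}) ∪ (FOLLOW(N) if α ⇒* ε)).

Relevant sets:
  FOLLOW(F) = { $ }

F → ε: PREDICT = { $ }
  $ is in predict set, so this production goes in M[F, $]

M[F, $] = F → ε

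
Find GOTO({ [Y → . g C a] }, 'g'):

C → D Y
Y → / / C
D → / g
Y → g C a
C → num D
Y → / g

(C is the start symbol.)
{ [C → . D Y], [C → . num D], [D → . / g], [Y → g . C a] }

GOTO(I, 'g') = CLOSURE({ [A → αX.β] : [A → α.Xβ] ∈ I, X = 'g' })

Items with dot before 'g', with the dot advanced:
  [Y → . g C a] → [Y → g . C a]
Closure of the advanced items:
  [Y → g . C a] has the dot before C: add [C → . D Y], [C → . num D]
  [C → . D Y] has the dot before D: add [D → . / g]

GOTO = { [C → . D Y], [C → . num D], [D → . / g], [Y → g . C a] }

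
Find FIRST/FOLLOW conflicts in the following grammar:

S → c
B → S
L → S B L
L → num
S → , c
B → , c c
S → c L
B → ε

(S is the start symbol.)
A FIRST/FOLLOW conflict occurs when a non-terminal N has a nullable alternative N → β (β ⇒* ε) and another alternative N → α with FIRST(α) ∩ FOLLOW(N) ≠ ∅: on such a lookahead the parser cannot decide between expanding α and letting N vanish via β.

Nullable non-terminals: B.
FIRST sets used below: FIRST(S) = { ',', 'c' }

B: nullable alternative(s) B → ε; FOLLOW(B) = { ',', 'c', 'num' }
  B → S: FIRST \ {ε} = { ',', 'c' } — overlaps FOLLOW(B) on { ',', 'c' }: CONFLICT
  B → , c c: FIRST \ {ε} = { ',' } — overlaps FOLLOW(B) on { ',' }: CONFLICT
  B → ε: FIRST \ {ε} = { } — this is the only nullable alternative, skip

L, S have no nullable alternative, so no FIRST/FOLLOW check is needed there.

So the grammar has 2 FIRST/FOLLOW conflicts (marked CONFLICT above).

Answer: Yes. B → S with FOLLOW(B) on { ',', 'c' }; B → ',' c c with FOLLOW(B) on { ',' }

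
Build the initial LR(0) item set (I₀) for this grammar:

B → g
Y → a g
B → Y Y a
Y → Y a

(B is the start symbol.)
{ [B → . Y Y a], [B → . g], [B' → . B], [Y → . Y a], [Y → . a g] }

First, augment the grammar with B' → B
I₀ = CLOSURE({ [B' → . B] }):
  [B' → . B] has the dot before B: add [B → . g], [B → . Y Y a]
  [B → . Y Y a] has the dot before Y: add [Y → . a g], [Y → . Y a]
No further items can be added.

I₀ = { [B → . Y Y a], [B → . g], [B' → . B], [Y → . Y a], [Y → . a g] }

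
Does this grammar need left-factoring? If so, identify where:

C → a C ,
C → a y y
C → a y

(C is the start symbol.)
Yes, C has productions with common prefix 'a'

Left-factoring is needed when two productions for the same non-terminal
share a common prefix on the right-hand side.

Productions for C:
  C → a C ,
  C → a y y
  C → a y

Found common prefix 'a' in productions for C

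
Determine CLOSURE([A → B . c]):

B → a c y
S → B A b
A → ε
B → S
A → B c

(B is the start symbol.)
{ [A → B . c] }

To compute CLOSURE, for each item [A → α.Bβ] where B is a non-terminal, add [B → .γ] for all productions B → γ; repeat for the newly added items until nothing changes.

Start with: [A → B . c]
The dot precedes the terminal c, so nothing is added.

CLOSURE = { [A → B . c] }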